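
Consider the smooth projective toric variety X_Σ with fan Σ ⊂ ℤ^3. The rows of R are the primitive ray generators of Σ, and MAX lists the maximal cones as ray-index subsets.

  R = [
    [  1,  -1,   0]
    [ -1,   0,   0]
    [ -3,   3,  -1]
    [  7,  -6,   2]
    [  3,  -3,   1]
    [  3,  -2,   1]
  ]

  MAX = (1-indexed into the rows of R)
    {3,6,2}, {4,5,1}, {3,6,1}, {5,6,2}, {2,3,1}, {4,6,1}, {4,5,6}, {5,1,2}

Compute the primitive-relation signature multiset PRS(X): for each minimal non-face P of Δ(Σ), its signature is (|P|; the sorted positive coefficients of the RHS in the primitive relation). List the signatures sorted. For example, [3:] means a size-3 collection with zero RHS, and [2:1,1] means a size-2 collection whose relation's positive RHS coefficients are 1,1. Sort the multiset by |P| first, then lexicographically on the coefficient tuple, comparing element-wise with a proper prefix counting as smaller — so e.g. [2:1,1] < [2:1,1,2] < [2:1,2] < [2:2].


Σ has 5 primitive collections:

  • {3,5}:  v_{3} + v_{5} = 0  ⟹  sig = [2:]
  • {3,4}:  v_{3} + v_{4} = v_{1} + v_{6}  ⟹  sig = [2:1,1]
  • {2,4}:  v_{2} + v_{4} = 2·v_{5}  ⟹  sig = [2:2]
  • {1,2,6}:  v_{1} + v_{2} + v_{6} = v_{5}  ⟹  sig = [3:1]
  • {1,5,6}:  v_{1} + v_{5} + v_{6} = v_{4}  ⟹  sig = [3:1]

Signatures (|P|; sorted positive RHS coefficients), sorted:
    |P|=2: 3 collections, coeffs (), (1,1), (2)
    |P|=3: 2 collections, coeffs (1), (1)


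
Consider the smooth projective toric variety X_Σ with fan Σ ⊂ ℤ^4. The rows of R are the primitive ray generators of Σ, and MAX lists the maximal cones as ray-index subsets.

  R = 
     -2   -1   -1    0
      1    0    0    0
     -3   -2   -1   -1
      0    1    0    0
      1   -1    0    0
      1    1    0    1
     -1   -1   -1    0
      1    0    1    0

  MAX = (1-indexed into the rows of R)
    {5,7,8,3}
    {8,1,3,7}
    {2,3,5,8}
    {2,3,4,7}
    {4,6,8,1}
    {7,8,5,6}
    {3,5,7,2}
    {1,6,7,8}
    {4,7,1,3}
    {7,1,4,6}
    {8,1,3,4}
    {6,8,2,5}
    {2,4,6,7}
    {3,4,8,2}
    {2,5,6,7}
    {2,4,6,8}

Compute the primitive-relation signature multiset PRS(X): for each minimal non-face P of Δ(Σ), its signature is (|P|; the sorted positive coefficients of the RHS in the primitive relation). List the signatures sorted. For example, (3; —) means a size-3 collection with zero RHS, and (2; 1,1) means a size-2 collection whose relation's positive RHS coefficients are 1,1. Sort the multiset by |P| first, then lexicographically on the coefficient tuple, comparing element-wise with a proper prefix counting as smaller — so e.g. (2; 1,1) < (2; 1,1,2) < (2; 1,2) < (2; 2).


|primitive collections| = 6. Relations:

  {1,2}:  v_{1} + v_{2} = v_{7} — sig = (2; 1)
  {3,6}:  v_{3} + v_{6} = v_{1} — sig = (2; 1)
  {4,5}:  v_{4} + v_{5} = v_{2} — sig = (2; 1)
  {1,5}:  v_{1} + v_{5} = 2·v_{7} + v_{8} — sig = (2; 1,2)
  {4,7,8}:  v_{4} + v_{7} + v_{8} = 0 — sig = (3; —)
  {2,7,8}:  v_{2} + v_{7} + v_{8} = v_{5} — sig = (3; 1)

Hence PRS(X_Σ) =
    |P|=2: 4 collections, coeffs (1), (1), (1), (1,2)
    |P|=3: 2 collections, coeffs (), (1)


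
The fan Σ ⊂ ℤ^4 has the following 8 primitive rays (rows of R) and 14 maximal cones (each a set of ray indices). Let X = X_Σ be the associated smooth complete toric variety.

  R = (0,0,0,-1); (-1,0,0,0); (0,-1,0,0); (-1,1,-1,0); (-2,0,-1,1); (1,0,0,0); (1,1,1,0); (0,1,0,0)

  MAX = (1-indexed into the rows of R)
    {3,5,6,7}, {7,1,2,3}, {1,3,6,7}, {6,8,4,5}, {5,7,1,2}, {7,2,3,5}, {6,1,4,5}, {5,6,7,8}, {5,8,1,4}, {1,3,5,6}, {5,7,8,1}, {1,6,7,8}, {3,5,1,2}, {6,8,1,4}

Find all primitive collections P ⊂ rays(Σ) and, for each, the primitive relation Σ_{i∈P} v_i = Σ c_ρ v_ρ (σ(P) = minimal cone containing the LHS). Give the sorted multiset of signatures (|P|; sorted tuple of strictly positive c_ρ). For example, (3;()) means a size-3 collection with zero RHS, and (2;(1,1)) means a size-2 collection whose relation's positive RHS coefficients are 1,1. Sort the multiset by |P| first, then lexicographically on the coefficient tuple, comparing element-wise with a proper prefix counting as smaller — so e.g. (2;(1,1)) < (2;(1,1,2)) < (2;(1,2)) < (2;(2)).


Minimal non-faces — 9 found among 8 rays, 14 max cones:

  {2,6}:  v_{2} + v_{6} = 0  ⟹  sig = (2;())
  {3,8}:  v_{3} + v_{8} = 0  ⟹  sig = (2;())
  {2,4}:  v_{2} + v_{4} = v_{1} + v_{5} + v_{8}  ⟹  sig = (2;(1,1,1))
  {2,8}:  v_{2} + v_{8} = v_{1} + v_{5} + v_{7}  ⟹  sig = (2;(1,1,1))
  {3,4}:  v_{3} + v_{4} = v_{1} + v_{5} + v_{6}  ⟹  sig = (2;(1,1,1))
  {4,7}:  v_{4} + v_{7} = 2·v_{8}  ⟹  sig = (2;(2))
  {1,3,5,7}:  v_{1} + v_{3} + v_{5} + v_{7} = v_{2}  ⟹  sig = (4;(1))
  {1,5,6,7}:  v_{1} + v_{5} + v_{6} + v_{7} = v_{8}  ⟹  sig = (4;(1))
  {1,5,6,8}:  v_{1} + v_{5} + v_{6} + v_{8} = v_{4}  ⟹  sig = (4;(1))

Signatures (|P|; sorted positive RHS coefficients), sorted:
[(2;()), (2;()), (2;(1,1,1)), (2;(1,1,1)), (2;(1,1,1)), (2;(2)), (4;(1)), (4;(1)), (4;(1))]


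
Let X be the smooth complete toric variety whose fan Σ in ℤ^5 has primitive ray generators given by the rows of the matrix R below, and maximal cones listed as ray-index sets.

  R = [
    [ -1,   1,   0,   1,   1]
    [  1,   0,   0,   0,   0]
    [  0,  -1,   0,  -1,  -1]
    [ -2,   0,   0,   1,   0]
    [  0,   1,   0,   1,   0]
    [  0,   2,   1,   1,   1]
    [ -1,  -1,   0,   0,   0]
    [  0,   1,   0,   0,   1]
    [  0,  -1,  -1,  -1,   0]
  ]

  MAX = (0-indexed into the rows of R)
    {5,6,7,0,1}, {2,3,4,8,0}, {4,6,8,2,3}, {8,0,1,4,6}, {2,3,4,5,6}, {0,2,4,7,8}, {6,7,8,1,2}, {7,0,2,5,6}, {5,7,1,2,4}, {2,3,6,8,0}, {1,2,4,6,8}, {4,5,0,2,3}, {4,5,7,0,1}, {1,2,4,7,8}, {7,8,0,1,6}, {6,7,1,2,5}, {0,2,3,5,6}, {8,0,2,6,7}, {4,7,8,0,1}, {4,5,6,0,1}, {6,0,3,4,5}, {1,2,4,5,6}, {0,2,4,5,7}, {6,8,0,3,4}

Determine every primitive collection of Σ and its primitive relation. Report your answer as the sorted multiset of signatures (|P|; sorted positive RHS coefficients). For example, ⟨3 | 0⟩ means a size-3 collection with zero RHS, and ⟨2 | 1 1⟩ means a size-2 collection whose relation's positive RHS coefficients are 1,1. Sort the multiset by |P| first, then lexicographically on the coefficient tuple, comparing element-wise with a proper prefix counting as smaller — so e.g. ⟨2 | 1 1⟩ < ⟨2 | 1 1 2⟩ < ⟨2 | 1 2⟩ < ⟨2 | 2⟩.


Δ(Σ) — 9 vertices, 6 min non-faces:

  {5,8}:  v_{5} + v_{8} = v_{7}  so sig = ⟨2 | 1⟩
  {1,3}:  v_{1} + v_{3} = v_{4} + v_{6}  so sig = ⟨2 | 1 1⟩
  {3,7}:  v_{3} + v_{7} = 2·v_{0} + v_{2}  so sig = ⟨2 | 1 2⟩
  {0,1,2}:  v_{0} + v_{1} + v_{2} = 0  so sig = ⟨3 | 0⟩
  {4,6,7}:  v_{4} + v_{6} + v_{7} = v_{0}  so sig = ⟨3 | 1⟩
  {0,2,4,6}:  v_{0} + v_{2} + v_{4} + v_{6} = v_{3}  so sig = ⟨4 | 1⟩

so the primitive-relation signature multiset is
{ ⟨2 | 1⟩,  ⟨2 | 1 1⟩,  ⟨2 | 1 2⟩,  ⟨3 | 0⟩,  ⟨3 | 1⟩,  ⟨4 | 1⟩ }


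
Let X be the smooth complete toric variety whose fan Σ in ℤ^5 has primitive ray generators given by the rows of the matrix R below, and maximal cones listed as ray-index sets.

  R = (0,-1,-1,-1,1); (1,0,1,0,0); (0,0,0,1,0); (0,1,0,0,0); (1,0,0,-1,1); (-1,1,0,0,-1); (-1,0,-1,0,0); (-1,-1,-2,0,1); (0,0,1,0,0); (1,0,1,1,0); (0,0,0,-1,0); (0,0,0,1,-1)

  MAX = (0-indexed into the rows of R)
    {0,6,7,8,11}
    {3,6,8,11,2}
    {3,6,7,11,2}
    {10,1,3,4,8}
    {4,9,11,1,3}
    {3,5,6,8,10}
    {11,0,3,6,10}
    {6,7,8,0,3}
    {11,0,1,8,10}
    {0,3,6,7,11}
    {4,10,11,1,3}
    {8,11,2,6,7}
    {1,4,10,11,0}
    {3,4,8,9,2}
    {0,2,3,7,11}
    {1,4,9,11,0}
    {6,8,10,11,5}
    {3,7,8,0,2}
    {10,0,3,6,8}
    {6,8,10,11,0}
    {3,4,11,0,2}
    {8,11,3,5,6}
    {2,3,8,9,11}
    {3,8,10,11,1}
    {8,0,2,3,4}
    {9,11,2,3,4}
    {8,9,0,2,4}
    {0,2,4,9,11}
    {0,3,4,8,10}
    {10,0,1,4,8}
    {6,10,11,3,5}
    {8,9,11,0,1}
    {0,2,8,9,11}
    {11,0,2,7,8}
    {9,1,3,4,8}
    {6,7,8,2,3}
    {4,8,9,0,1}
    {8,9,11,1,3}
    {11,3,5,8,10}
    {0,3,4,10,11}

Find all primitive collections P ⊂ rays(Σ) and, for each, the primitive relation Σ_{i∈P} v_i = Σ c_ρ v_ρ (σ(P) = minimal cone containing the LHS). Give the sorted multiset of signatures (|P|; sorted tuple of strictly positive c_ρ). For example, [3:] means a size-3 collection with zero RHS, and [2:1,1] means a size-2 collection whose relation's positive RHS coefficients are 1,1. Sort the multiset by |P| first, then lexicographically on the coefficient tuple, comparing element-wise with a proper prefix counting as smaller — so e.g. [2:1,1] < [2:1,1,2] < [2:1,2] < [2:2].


|primitive collections| = 23. Relations:

  P={1,6}:  v_{1} + v_{6} = 0  ⇒ sig = [2:]
  P={2,10}:  v_{2} + v_{10} = 0  ⇒ sig = [2:]
  P={1,2}:  v_{1} + v_{2} = v_{9}  ⇒ sig = [2:1]
  P={6,9}:  v_{6} + v_{9} = v_{2}  ⇒ sig = [2:1]
  P={9,10}:  v_{9} + v_{10} = v_{1}  ⇒ sig = [2:1]
  P={0,5}:  v_{0} + v_{5} = v_{6} + v_{10}  ⇒ sig = [2:1,1]
  P={1,7}:  v_{1} + v_{7} = v_{0} + v_{2}  ⇒ sig = [2:1,1]
  P={4,5}:  v_{4} + v_{5} = v_{3} + v_{10}  ⇒ sig = [2:1,1]
  P={4,6}:  v_{4} + v_{6} = v_{0} + v_{3}  ⇒ sig = [2:1,1]
  P={7,10}:  v_{7} + v_{10} = v_{0} + v_{6}  ⇒ sig = [2:1,1]
  P={5,9}:  v_{5} + v_{9} = v_{3} + v_{8} + v_{11}  ⇒ sig = [2:1,1,1]
  P={1,5}:  v_{1} + v_{5} = v_{3} + v_{8} + v_{10} + v_{11}  ⇒ sig = [2:1,1,1,1]
  P={2,5}:  v_{2} + v_{5} = v_{3} + v_{6} + v_{8} + v_{11}  ⇒ sig = [2:1,1,1,1]
  P={4,7}:  v_{4} + v_{7} = 2·v_{0} + v_{2} + v_{3}  ⇒ sig = [2:1,1,2]
  P={7,9}:  v_{7} + v_{9} = v_{0} + 2·v_{2}  ⇒ sig = [2:1,2]
  P={5,7}:  v_{5} + v_{7} = 2·v_{6}  ⇒ sig = [2:2]
  P={0,1,3}:  v_{0} + v_{1} + v_{3} = v_{4}  ⇒ sig = [3:1]
  P={0,2,6}:  v_{0} + v_{2} + v_{6} = v_{7}  ⇒ sig = [3:1]
  P={4,8,11}:  v_{4} + v_{8} + v_{11} = v_{1}  ⇒ sig = [3:1]
  P={0,3,9}:  v_{0} + v_{3} + v_{9} = v_{2} + v_{4}  ⇒ sig = [3:1,1]
  P={0,3,8,11}:  v_{0} + v_{3} + v_{8} + v_{11} = 0  ⇒ sig = [4:]
  P={3,7,8,11}:  v_{3} + v_{7} + v_{8} + v_{11} = v_{2} + v_{6}  ⇒ sig = [4:1,1]
  P={3,6,8,10,11}:  v_{3} + v_{6} + v_{8} + v_{10} + v_{11} = v_{5}  ⇒ sig = [5:1]

Signatures (|P|; sorted positive RHS coefficients), sorted:
[[2:], [2:], [2:1], [2:1], [2:1], [2:1,1], [2:1,1], [2:1,1], [2:1,1], [2:1,1], [2:1,1,1], [2:1,1,1,1], [2:1,1,1,1], [2:1,1,2], [2:1,2], [2:2], [3:1], [3:1], [3:1], [3:1,1], [4:], [4:1,1], [5:1]]


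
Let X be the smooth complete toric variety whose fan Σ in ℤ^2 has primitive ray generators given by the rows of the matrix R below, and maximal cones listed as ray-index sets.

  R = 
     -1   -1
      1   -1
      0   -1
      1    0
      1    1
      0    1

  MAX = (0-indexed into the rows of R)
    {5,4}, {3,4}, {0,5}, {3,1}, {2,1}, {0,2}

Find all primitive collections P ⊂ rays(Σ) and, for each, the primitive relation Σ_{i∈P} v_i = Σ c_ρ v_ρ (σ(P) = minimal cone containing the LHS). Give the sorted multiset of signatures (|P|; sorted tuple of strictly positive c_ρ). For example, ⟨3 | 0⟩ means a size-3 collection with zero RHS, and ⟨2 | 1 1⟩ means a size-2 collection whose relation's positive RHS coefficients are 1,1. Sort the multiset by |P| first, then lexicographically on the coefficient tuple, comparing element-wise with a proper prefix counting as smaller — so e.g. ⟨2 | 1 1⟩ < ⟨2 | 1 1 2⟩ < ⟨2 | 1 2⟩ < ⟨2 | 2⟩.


9 collections generate NE(X_Σ); each relation:

  {0,4}:  v_{0} + v_{4} = 0 — sig = ⟨2 | 0⟩
  {2,5}:  v_{2} + v_{5} = 0 — sig = ⟨2 | 0⟩
  {0,3}:  v_{0} + v_{3} = v_{2} — sig = ⟨2 | 1⟩
  {1,5}:  v_{1} + v_{5} = v_{3} — sig = ⟨2 | 1⟩
  {2,3}:  v_{2} + v_{3} = v_{1} — sig = ⟨2 | 1⟩
  {2,4}:  v_{2} + v_{4} = v_{3} — sig = ⟨2 | 1⟩
  {3,5}:  v_{3} + v_{5} = v_{4} — sig = ⟨2 | 1⟩
  {0,1}:  v_{0} + v_{1} = 2·v_{2} — sig = ⟨2 | 2⟩
  {1,4}:  v_{1} + v_{4} = 2·v_{3} — sig = ⟨2 | 2⟩

so the primitive-relation signature multiset is
[⟨2 | 0⟩, ⟨2 | 0⟩, ⟨2 | 1⟩, ⟨2 | 1⟩, ⟨2 | 1⟩, ⟨2 | 1⟩, ⟨2 | 1⟩, ⟨2 | 2⟩, ⟨2 | 2⟩]


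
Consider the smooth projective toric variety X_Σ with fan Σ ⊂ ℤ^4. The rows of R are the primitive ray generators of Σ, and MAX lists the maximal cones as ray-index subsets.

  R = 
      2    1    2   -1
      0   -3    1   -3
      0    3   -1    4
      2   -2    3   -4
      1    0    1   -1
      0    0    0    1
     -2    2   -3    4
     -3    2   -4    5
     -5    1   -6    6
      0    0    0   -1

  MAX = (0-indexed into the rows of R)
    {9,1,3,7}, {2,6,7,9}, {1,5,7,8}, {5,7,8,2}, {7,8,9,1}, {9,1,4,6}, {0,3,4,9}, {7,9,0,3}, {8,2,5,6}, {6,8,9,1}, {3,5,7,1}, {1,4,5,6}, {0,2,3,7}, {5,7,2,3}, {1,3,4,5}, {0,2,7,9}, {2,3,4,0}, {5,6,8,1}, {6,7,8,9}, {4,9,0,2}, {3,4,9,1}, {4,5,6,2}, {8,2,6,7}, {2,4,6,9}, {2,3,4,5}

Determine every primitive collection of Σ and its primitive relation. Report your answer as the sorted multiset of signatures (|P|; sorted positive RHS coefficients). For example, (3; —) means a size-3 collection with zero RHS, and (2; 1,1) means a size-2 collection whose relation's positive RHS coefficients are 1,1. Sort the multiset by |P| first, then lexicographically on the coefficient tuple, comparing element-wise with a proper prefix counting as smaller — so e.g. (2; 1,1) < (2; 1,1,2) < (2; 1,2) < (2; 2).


The 14 primitive collections of Σ (r=10, n=4):

  P = {3,6}:  v_{3} + v_{6} = 0  ⇒ sig = (2; —)
  P = {5,9}:  v_{5} + v_{9} = 0  ⇒ sig = (2; —)
  P = {0,1}:  v_{0} + v_{1} = v_{3}  ⇒ sig = (2; 1)
  P = {0,8}:  v_{0} + v_{8} = v_{7}  ⇒ sig = (2; 1)
  P = {1,2}:  v_{1} + v_{2} = v_{5}  ⇒ sig = (2; 1)
  P = {4,7}:  v_{4} + v_{7} = v_{6}  ⇒ sig = (2; 1)
  P = {0,5}:  v_{0} + v_{5} = v_{2} + v_{3}  ⇒ sig = (2; 1,1)
  P = {0,6}:  v_{0} + v_{6} = v_{2} + v_{9}  ⇒ sig = (2; 1,1)
  P = {3,8}:  v_{3} + v_{8} = v_{1} + v_{7}  ⇒ sig = (2; 1,1)
  P = {4,8}:  v_{4} + v_{8} = v_{1} + 2·v_{6}  ⇒ sig = (2; 1,2)
  P = {1,6,7}:  v_{1} + v_{6} + v_{7} = v_{8}  ⇒ sig = (3; 1)
  P = {2,3,9}:  v_{2} + v_{3} + v_{9} = v_{0}  ⇒ sig = (3; 1)
  P = {2,8,9}:  v_{2} + v_{8} + v_{9} = v_{6} + v_{7}  ⇒ sig = (3; 1,1)
  P = {5,6,7}:  v_{5} + v_{6} + v_{7} = v_{2} + v_{8}  ⇒ sig = (3; 1,1)

Hence PRS(X_Σ) =
{ (2; —) ×2,  (2; 1) ×4,  (2; 1,1) ×3,  (2; 1,2),  (3; 1) ×2,  (3; 1,1) ×2 }


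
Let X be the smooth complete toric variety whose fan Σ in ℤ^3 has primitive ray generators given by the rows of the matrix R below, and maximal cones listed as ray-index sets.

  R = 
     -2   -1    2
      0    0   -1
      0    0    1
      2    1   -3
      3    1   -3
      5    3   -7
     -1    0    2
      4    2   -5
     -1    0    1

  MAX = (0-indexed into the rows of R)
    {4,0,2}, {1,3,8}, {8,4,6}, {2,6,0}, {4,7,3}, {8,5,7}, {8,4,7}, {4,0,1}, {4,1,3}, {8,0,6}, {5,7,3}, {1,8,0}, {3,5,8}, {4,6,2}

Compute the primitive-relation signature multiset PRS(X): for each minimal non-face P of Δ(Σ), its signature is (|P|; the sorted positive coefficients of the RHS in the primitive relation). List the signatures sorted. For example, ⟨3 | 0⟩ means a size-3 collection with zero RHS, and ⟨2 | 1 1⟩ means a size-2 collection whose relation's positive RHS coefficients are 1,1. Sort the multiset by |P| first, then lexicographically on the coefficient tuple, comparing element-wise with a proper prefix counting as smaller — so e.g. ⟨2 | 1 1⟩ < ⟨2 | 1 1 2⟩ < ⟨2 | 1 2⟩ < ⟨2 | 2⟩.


Minimal non-faces — 20 found among 9 rays, 14 max cones:

  P = {1,2}:  v_{1} + v_{2} = 0  ⇒ sig = ⟨2 | 0⟩
  P = {0,3}:  v_{0} + v_{3} = v_{1}  ⇒ sig = ⟨2 | 1⟩
  P = {0,7}:  v_{0} + v_{7} = v_{3}  ⇒ sig = ⟨2 | 1⟩
  P = {1,6}:  v_{1} + v_{6} = v_{8}  ⇒ sig = ⟨2 | 1⟩
  P = {2,8}:  v_{2} + v_{8} = v_{6}  ⇒ sig = ⟨2 | 1⟩
  P = {2,3}:  v_{2} + v_{3} = v_{4} + v_{8}  ⇒ sig = ⟨2 | 1 1⟩
  P = {2,5}:  v_{2} + v_{5} = v_{4} + v_{7} + 2·v_{8}  ⇒ sig = ⟨2 | 1 1 2⟩
  P = {5,6}:  v_{5} + v_{6} = v_{4} + v_{7} + 3·v_{8}  ⇒ sig = ⟨2 | 1 1 3⟩
  P = {0,5}:  v_{0} + v_{5} = 2·v_{3} + v_{8}  ⇒ sig = ⟨2 | 1 2⟩
  P = {3,6}:  v_{3} + v_{6} = v_{4} + 2·v_{8}  ⇒ sig = ⟨2 | 1 2⟩
  P = {1,5}:  v_{1} + v_{5} = 3·v_{3} + v_{8}  ⇒ sig = ⟨2 | 1 3⟩
  P = {1,7}:  v_{1} + v_{7} = 2·v_{3}  ⇒ sig = ⟨2 | 2⟩
  P = {4,5}:  v_{4} + v_{5} = 2·v_{7}  ⇒ sig = ⟨2 | 2⟩
  P = {2,7}:  v_{2} + v_{7} = 2·v_{4} + 2·v_{8}  ⇒ sig = ⟨2 | 2 2⟩
  P = {6,7}:  v_{6} + v_{7} = 2·v_{4} + 3·v_{8}  ⇒ sig = ⟨2 | 2 3⟩
  P = {0,4,8}:  v_{0} + v_{4} + v_{8} = 0  ⇒ sig = ⟨3 | 0⟩
  P = {0,4,6}:  v_{0} + v_{4} + v_{6} = v_{2}  ⇒ sig = ⟨3 | 1⟩
  P = {1,4,8}:  v_{1} + v_{4} + v_{8} = v_{3}  ⇒ sig = ⟨3 | 1⟩
  P = {3,4,8}:  v_{3} + v_{4} + v_{8} = v_{7}  ⇒ sig = ⟨3 | 1⟩
  P = {3,7,8}:  v_{3} + v_{7} + v_{8} = v_{5}  ⇒ sig = ⟨3 | 1⟩

Signatures (|P|; sorted positive RHS coefficients), sorted:
    ⟨2 | 0⟩
    ⟨2 | 1⟩
    ⟨2 | 1⟩
    ⟨2 | 1⟩
    ⟨2 | 1⟩
    ⟨2 | 1 1⟩
    ⟨2 | 1 1 2⟩
    ⟨2 | 1 1 3⟩
    ⟨2 | 1 2⟩
    ⟨2 | 1 2⟩
    ⟨2 | 1 3⟩
    ⟨2 | 2⟩
    ⟨2 | 2⟩
    ⟨2 | 2 2⟩
    ⟨2 | 2 3⟩
    ⟨3 | 0⟩
    ⟨3 | 1⟩
    ⟨3 | 1⟩
    ⟨3 | 1⟩
    ⟨3 | 1⟩


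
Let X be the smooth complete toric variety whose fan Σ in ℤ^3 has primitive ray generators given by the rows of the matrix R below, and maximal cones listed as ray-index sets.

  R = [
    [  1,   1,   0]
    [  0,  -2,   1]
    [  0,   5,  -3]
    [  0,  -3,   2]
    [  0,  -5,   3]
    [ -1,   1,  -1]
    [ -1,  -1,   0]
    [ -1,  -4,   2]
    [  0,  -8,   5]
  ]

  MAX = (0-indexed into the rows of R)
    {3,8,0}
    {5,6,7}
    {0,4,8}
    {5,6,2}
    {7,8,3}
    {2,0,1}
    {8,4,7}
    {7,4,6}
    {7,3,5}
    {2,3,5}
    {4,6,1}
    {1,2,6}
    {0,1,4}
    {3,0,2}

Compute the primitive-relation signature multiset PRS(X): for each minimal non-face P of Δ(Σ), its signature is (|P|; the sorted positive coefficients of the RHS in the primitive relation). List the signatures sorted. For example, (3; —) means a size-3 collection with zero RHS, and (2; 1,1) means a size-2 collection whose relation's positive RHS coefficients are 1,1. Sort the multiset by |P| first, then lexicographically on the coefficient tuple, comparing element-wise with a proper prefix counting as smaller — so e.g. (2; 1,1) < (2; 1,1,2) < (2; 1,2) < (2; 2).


Primitive collections (15):

  {0,6}:  v_{0} + v_{6} = 0 ; sig = (2; —)
  {2,4}:  v_{2} + v_{4} = 0 ; sig = (2; —)
  {0,7}:  v_{0} + v_{7} = v_{3} ; sig = (2; 1)
  {1,3}:  v_{1} + v_{3} = v_{4} ; sig = (2; 1)
  {1,5}:  v_{1} + v_{5} = v_{6} ; sig = (2; 1)
  {2,7}:  v_{2} + v_{7} = v_{5} ; sig = (2; 1)
  {2,8}:  v_{2} + v_{8} = v_{3} ; sig = (2; 1)
  {3,4}:  v_{3} + v_{4} = v_{8} ; sig = (2; 1)
  {3,6}:  v_{3} + v_{6} = v_{7} ; sig = (2; 1)
  {4,5}:  v_{4} + v_{5} = v_{7} ; sig = (2; 1)
  {0,5}:  v_{0} + v_{5} = v_{2} + v_{3} ; sig = (2; 1,1)
  {1,7}:  v_{1} + v_{7} = v_{4} + v_{6} ; sig = (2; 1,1)
  {5,8}:  v_{5} + v_{8} = v_{3} + v_{7} ; sig = (2; 1,1)
  {6,8}:  v_{6} + v_{8} = v_{4} + v_{7} ; sig = (2; 1,1)
  {1,8}:  v_{1} + v_{8} = 2·v_{4} ; sig = (2; 2)

so the primitive-relation signature multiset is
{ (2; —) ×2,  (2; 1) ×8,  (2; 1,1) ×4,  (2; 2) }


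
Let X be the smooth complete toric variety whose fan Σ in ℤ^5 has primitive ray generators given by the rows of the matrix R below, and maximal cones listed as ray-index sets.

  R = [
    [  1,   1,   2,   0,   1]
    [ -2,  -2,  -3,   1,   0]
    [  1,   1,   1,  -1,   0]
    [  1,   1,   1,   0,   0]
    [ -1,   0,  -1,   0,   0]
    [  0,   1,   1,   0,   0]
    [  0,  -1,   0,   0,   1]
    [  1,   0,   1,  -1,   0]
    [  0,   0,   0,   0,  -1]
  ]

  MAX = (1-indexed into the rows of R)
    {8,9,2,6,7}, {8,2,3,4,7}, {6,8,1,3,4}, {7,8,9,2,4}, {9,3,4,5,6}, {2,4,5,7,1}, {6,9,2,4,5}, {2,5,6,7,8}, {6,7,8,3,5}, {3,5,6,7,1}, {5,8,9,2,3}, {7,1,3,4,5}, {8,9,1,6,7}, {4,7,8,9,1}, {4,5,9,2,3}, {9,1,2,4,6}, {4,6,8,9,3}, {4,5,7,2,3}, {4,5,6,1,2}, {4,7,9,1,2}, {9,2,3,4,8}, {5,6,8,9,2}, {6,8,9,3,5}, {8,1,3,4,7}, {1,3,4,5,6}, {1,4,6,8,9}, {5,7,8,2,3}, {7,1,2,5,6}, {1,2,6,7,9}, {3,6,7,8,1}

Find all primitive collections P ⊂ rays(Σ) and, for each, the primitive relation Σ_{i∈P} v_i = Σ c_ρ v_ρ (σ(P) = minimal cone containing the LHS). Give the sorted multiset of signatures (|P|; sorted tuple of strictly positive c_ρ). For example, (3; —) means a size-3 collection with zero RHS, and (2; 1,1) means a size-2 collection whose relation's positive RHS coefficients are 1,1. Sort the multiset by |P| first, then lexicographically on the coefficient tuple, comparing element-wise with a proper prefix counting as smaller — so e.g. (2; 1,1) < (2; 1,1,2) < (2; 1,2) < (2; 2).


The 11 primitive collections of Σ (r=9, n=5):

  {1,2,8}:  v_{1} + v_{2} + v_{8} = v_{7} — sig = (3; 1)
  {1,5,9}:  v_{1} + v_{5} + v_{9} = v_{6} — sig = (3; 1)
  {2,3,6}:  v_{2} + v_{3} + v_{6} = v_{5} — sig = (3; 1)
  {3,7,9}:  v_{3} + v_{7} + v_{9} = v_{8} — sig = (3; 1)
  {4,5,8}:  v_{4} + v_{5} + v_{8} = v_{3} — sig = (3; 1)
  {4,6,7}:  v_{4} + v_{6} + v_{7} = v_{1} — sig = (3; 1)
  {1,2,3}:  v_{1} + v_{2} + v_{3} = v_{4} + v_{5} + v_{7} — sig = (3; 1,1,1)
  {1,3,9}:  v_{1} + v_{3} + v_{9} = v_{4} + v_{6} + v_{8} — sig = (3; 1,1,1)
  {1,5,8}:  v_{1} + v_{5} + v_{8} = v_{3} + v_{6} + v_{7} — sig = (3; 1,1,1)
  {5,7,9}:  v_{5} + v_{7} + v_{9} = v_{2} + v_{6} + v_{8} — sig = (3; 1,1,1)
  {2,4,6,8}:  v_{2} + v_{4} + v_{6} + v_{8} = 0 — sig = (4; —)

Signatures (|P|; sorted positive RHS coefficients), sorted:
[(3; 1), (3; 1), (3; 1), (3; 1), (3; 1), (3; 1), (3; 1,1,1), (3; 1,1,1), (3; 1,1,1), (3; 1,1,1), (4; —)]


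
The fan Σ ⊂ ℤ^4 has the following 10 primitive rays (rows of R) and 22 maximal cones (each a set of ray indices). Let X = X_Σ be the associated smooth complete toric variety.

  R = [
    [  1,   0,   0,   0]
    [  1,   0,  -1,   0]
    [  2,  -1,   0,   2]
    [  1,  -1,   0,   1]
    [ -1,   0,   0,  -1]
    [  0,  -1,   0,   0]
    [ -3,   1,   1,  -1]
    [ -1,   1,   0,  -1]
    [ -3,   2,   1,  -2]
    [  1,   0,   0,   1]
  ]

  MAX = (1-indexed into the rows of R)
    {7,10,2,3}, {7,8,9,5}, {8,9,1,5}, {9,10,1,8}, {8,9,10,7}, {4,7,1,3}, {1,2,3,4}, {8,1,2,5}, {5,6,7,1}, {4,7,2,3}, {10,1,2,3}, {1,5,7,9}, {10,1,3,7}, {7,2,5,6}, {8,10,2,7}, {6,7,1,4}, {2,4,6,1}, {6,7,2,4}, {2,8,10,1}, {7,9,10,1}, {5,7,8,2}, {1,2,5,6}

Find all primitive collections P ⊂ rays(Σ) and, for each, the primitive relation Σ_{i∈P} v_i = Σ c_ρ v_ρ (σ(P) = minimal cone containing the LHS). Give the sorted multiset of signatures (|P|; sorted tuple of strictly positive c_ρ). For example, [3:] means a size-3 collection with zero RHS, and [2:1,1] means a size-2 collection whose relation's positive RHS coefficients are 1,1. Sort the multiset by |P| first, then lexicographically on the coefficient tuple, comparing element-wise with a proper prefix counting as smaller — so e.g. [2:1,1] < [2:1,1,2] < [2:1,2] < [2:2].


Δ(Σ) — 10 vertices, 15 min non-faces:

  {4,8}:  v_{4} + v_{8} = 0 ; sig = [2:]
  {5,10}:  v_{5} + v_{10} = 0 ; sig = [2:]
  {3,5}:  v_{3} + v_{5} = v_{4} ; sig = [2:1]
  {3,8}:  v_{3} + v_{8} = v_{10} ; sig = [2:1]
  {4,5}:  v_{4} + v_{5} = v_{6} ; sig = [2:1]
  {4,10}:  v_{4} + v_{10} = v_{3} ; sig = [2:1]
  {6,8}:  v_{6} + v_{8} = v_{5} ; sig = [2:1]
  {6,10}:  v_{6} + v_{10} = v_{4} ; sig = [2:1]
  {4,9}:  v_{4} + v_{9} = v_{1} + v_{7} ; sig = [2:1,1]
  {3,9}:  v_{3} + v_{9} = v_{1} + v_{7} + v_{10} ; sig = [2:1,1,1]
  {6,9}:  v_{6} + v_{9} = v_{1} + v_{5} + v_{7} ; sig = [2:1,1,1]
  {2,9}:  v_{2} + v_{9} = 2·v_{8} ; sig = [2:2]
  {3,6}:  v_{3} + v_{6} = 2·v_{4} ; sig = [2:2]
  {1,2,7}:  v_{1} + v_{2} + v_{7} = v_{8} ; sig = [3:1]
  {1,7,8}:  v_{1} + v_{7} + v_{8} = v_{9} ; sig = [3:1]

so the primitive-relation signature multiset is
    |P|=2: 13 collections, coeffs (), (), (1), (1), (1), (1), (1), (1), (1,1), (1,1,1), (1,1,1), (2), (2)
    |P|=3: 2 collections, coeffs (1), (1)


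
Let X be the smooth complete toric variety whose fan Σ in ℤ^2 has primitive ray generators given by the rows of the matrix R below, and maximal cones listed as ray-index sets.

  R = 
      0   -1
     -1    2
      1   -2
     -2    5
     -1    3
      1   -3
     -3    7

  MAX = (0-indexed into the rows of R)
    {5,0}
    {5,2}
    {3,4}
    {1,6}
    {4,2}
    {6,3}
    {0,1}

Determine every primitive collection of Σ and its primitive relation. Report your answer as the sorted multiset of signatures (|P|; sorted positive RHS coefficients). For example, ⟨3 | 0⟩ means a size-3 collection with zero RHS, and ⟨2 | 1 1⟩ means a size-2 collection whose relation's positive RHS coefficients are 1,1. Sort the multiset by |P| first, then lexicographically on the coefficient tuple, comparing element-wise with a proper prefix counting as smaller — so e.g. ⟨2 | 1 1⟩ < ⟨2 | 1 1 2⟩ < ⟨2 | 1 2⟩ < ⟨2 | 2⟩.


14 collections generate NE(X_Σ); each relation:

  • {1,2}:  v_{1} + v_{2} = 0  ⇒ sig = ⟨2 | 0⟩
  • {4,5}:  v_{4} + v_{5} = 0  ⇒ sig = ⟨2 | 0⟩
  • {0,2}:  v_{0} + v_{2} = v_{5}  ⇒ sig = ⟨2 | 1⟩
  • {0,4}:  v_{0} + v_{4} = v_{1}  ⇒ sig = ⟨2 | 1⟩
  • {1,3}:  v_{1} + v_{3} = v_{6}  ⇒ sig = ⟨2 | 1⟩
  • {1,4}:  v_{1} + v_{4} = v_{3}  ⇒ sig = ⟨2 | 1⟩
  • {1,5}:  v_{1} + v_{5} = v_{0}  ⇒ sig = ⟨2 | 1⟩
  • {2,3}:  v_{2} + v_{3} = v_{4}  ⇒ sig = ⟨2 | 1⟩
  • {2,6}:  v_{2} + v_{6} = v_{3}  ⇒ sig = ⟨2 | 1⟩
  • {3,5}:  v_{3} + v_{5} = v_{1}  ⇒ sig = ⟨2 | 1⟩
  • {0,3}:  v_{0} + v_{3} = 2·v_{1}  ⇒ sig = ⟨2 | 2⟩
  • {4,6}:  v_{4} + v_{6} = 2·v_{3}  ⇒ sig = ⟨2 | 2⟩
  • {5,6}:  v_{5} + v_{6} = 2·v_{1}  ⇒ sig = ⟨2 | 2⟩
  • {0,6}:  v_{0} + v_{6} = 3·v_{1}  ⇒ sig = ⟨2 | 3⟩

so the primitive-relation signature multiset is
    ⟨2 | 0⟩
    ⟨2 | 0⟩
    ⟨2 | 1⟩
    ⟨2 | 1⟩
    ⟨2 | 1⟩
    ⟨2 | 1⟩
    ⟨2 | 1⟩
    ⟨2 | 1⟩
    ⟨2 | 1⟩
    ⟨2 | 1⟩
    ⟨2 | 2⟩
    ⟨2 | 2⟩
    ⟨2 | 2⟩
    ⟨2 | 3⟩


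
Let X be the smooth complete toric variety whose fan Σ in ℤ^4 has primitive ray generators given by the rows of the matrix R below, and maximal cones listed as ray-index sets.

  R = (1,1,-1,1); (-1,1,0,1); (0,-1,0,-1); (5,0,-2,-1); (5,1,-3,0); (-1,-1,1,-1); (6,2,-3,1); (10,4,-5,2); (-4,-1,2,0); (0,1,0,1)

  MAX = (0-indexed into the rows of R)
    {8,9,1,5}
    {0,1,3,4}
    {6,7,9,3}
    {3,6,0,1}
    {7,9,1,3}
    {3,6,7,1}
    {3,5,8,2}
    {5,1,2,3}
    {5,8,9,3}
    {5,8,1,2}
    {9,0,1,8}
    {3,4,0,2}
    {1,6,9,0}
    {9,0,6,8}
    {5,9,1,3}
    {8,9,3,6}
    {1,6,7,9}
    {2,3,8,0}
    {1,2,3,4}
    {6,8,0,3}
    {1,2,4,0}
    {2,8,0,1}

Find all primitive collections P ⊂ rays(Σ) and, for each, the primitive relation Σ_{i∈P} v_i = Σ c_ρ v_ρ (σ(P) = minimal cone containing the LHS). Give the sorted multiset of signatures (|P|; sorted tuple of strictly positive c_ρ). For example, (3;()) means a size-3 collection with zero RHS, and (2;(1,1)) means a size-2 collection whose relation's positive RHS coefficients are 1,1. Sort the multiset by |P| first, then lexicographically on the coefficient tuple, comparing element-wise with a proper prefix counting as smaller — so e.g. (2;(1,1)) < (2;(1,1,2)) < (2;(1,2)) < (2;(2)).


Minimal non-faces — 18 found among 10 rays, 22 max cones:

  {0,5}:  v_{0} + v_{5} = 0 ; sig = (2;())
  {2,9}:  v_{2} + v_{9} = 0 ; sig = (2;())
  {2,6}:  v_{2} + v_{6} = v_{0} + v_{3} ; sig = (2;(1,1))
  {4,8}:  v_{4} + v_{8} = v_{0} + v_{2} ; sig = (2;(1,1))
  {5,6}:  v_{5} + v_{6} = v_{3} + v_{9} ; sig = (2;(1,1))
  {7,8}:  v_{7} + v_{8} = v_{6} + v_{9} ; sig = (2;(1,1))
  {2,7}:  v_{2} + v_{7} = v_{1} + v_{3} + v_{6} ; sig = (2;(1,1,1))
  {4,5}:  v_{4} + v_{5} = v_{1} + v_{2} + v_{3} ; sig = (2;(1,1,1))
  {4,9}:  v_{4} + v_{9} = v_{0} + v_{1} + v_{3} ; sig = (2;(1,1,1))
  {4,7}:  v_{4} + v_{7} = v_{0} + 2·v_{1} + 2·v_{3} + v_{6} ; sig = (2;(1,1,2,2))
  {0,7}:  v_{0} + v_{7} = v_{1} + 2·v_{6} ; sig = (2;(1,2))
  {4,6}:  v_{4} + v_{6} = 2·v_{0} + v_{1} + 2·v_{3} ; sig = (2;(1,2,2))
  {5,7}:  v_{5} + v_{7} = v_{1} + 2·v_{3} + 2·v_{9} ; sig = (2;(1,2,2))
  {1,3,8}:  v_{1} + v_{3} + v_{8} = 0 ; sig = (3;())
  {0,3,9}:  v_{0} + v_{3} + v_{9} = v_{6} ; sig = (3;(1))
  {1,6,8}:  v_{1} + v_{6} + v_{8} = v_{0} + v_{9} ; sig = (3;(1,1))
  {0,1,2,3}:  v_{0} + v_{1} + v_{2} + v_{3} = v_{4} ; sig = (4;(1))
  {1,3,6,9}:  v_{1} + v_{3} + v_{6} + v_{9} = v_{7} ; sig = (4;(1))

Hence PRS(X_Σ) =
[(2;()), (2;()), (2;(1,1)), (2;(1,1)), (2;(1,1)), (2;(1,1)), (2;(1,1,1)), (2;(1,1,1)), (2;(1,1,1)), (2;(1,1,2,2)), (2;(1,2)), (2;(1,2,2)), (2;(1,2,2)), (3;()), (3;(1)), (3;(1,1)), (4;(1)), (4;(1))]


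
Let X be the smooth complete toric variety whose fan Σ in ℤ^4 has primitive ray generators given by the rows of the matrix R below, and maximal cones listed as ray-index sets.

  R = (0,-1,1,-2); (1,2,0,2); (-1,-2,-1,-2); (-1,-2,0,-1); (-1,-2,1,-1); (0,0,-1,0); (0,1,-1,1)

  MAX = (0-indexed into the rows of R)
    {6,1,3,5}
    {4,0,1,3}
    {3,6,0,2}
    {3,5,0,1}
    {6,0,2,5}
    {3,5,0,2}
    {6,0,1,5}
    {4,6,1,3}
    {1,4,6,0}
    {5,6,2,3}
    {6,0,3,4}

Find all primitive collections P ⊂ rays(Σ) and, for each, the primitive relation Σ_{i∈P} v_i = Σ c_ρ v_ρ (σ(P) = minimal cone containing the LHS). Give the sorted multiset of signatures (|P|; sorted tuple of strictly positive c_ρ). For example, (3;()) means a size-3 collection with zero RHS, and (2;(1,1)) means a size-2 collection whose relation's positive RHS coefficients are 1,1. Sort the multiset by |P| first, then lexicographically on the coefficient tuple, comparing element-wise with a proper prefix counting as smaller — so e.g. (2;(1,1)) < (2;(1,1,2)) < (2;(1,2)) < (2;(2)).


5 collections generate NE(X_Σ); each relation:

  P={1,2}:  v_{1} + v_{2} = v_{5} — sig = (2;(1))
  P={4,5}:  v_{4} + v_{5} = v_{3} — sig = (2;(1))
  P={2,4}:  v_{2} + v_{4} = v_{0} + 2·v_{3} + v_{6} — sig = (2;(1,1,2))
  P={0,1,3,6}:  v_{0} + v_{1} + v_{3} + v_{6} = 0 — sig = (4;())
  P={0,3,5,6}:  v_{0} + v_{3} + v_{5} + v_{6} = v_{2} — sig = (4;(1))

Sorted signature multiset PRS(X):
    (2;(1))
    (2;(1))
    (2;(1,1,2))
    (4;())
    (4;(1))


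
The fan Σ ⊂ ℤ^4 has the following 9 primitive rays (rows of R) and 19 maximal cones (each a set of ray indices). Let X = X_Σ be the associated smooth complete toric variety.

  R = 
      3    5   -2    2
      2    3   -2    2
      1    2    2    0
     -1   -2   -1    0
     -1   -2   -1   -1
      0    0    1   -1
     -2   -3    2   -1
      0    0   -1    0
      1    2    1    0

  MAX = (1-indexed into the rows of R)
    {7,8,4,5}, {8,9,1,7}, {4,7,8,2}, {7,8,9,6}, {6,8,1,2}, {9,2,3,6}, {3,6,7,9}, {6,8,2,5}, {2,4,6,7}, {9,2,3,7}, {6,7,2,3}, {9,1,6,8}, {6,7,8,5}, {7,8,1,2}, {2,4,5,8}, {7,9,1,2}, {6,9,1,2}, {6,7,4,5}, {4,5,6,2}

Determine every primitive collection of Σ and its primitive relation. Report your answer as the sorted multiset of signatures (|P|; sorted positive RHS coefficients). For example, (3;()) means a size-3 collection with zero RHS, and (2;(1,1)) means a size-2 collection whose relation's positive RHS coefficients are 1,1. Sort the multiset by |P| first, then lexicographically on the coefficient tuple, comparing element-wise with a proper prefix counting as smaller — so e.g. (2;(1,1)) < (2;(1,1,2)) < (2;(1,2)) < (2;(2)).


|primitive collections| = 14. Relations:

  {4,9}:  v_{4} + v_{9} = 0 ; sig = (2;())
  {3,5}:  v_{3} + v_{5} = v_{6} ; sig = (2;(1))
  {3,8}:  v_{3} + v_{8} = v_{9} ; sig = (2;(1))
  {1,4}:  v_{1} + v_{4} = v_{2} + v_{8} ; sig = (2;(1,1))
  {5,9}:  v_{5} + v_{9} = v_{6} + v_{8} ; sig = (2;(1,1))
  {3,4}:  v_{3} + v_{4} = v_{2} + v_{6} + v_{7} ; sig = (2;(1,1,1))
  {1,5}:  v_{1} + v_{5} = v_{2} + v_{6} + 2·v_{8} ; sig = (2;(1,1,2))
  {1,3}:  v_{1} + v_{3} = v_{2} + 2·v_{9} ; sig = (2;(1,2))
  {1,6,7}:  v_{1} + v_{6} + v_{7} = v_{9} ; sig = (3;(1))
  {2,5,7}:  v_{2} + v_{5} + v_{7} = v_{4} ; sig = (3;(1))
  {2,8,9}:  v_{2} + v_{8} + v_{9} = v_{1} ; sig = (3;(1))
  {4,6,8}:  v_{4} + v_{6} + v_{8} = v_{5} ; sig = (3;(1))
  {2,6,7,8}:  v_{2} + v_{6} + v_{7} + v_{8} = 0 ; sig = (4;())
  {2,6,7,9}:  v_{2} + v_{6} + v_{7} + v_{9} = v_{3} ; sig = (4;(1))

Signatures (|P|; sorted positive RHS coefficients), sorted:
    |P|=2: 8 collections, coeffs (), (1), (1), (1,1), (1,1), (1,1,1), (1,1,2), (1,2)
    |P|=3: 4 collections, coeffs (1), (1), (1), (1)
    |P|=4: 2 collections, coeffs (), (1)


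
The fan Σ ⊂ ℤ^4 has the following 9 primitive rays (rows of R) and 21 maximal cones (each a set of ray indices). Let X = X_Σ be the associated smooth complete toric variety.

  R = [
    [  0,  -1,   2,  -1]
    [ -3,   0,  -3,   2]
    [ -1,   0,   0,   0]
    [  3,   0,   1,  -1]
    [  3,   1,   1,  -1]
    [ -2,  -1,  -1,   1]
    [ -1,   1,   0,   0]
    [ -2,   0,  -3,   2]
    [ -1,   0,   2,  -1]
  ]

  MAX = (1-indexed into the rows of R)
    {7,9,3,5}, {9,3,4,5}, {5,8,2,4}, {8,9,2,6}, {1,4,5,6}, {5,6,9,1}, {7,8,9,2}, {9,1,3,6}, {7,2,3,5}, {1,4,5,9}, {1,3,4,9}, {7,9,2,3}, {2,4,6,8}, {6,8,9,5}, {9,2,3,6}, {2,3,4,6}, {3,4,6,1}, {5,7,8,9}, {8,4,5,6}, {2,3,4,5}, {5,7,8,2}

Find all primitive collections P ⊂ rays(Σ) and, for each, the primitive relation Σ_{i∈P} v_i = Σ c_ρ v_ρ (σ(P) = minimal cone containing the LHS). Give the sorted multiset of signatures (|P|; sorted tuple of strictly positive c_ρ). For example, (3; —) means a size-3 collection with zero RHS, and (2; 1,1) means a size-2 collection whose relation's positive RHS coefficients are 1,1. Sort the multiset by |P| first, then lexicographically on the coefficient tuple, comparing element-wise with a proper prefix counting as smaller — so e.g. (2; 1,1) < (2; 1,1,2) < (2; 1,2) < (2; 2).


13 collections generate NE(X_Σ); each relation:

  • {1,7}:  v_{1} + v_{7} = v_{9}  ⟹  sig = (2; 1)
  • {1,8}:  v_{1} + v_{8} = v_{6}  ⟹  sig = (2; 1)
  • {3,8}:  v_{3} + v_{8} = v_{2}  ⟹  sig = (2; 1)
  • {1,2}:  v_{1} + v_{2} = v_{3} + v_{6}  ⟹  sig = (2; 1,1)
  • {4,7}:  v_{4} + v_{7} = v_{3} + v_{5}  ⟹  sig = (2; 1,1)
  • {6,7}:  v_{6} + v_{7} = v_{8} + v_{9}  ⟹  sig = (2; 1,1)
  • {3,5,6}:  v_{3} + v_{5} + v_{6} = 0  ⟹  sig = (3; —)
  • {4,8,9}:  v_{4} + v_{8} + v_{9} = 0  ⟹  sig = (3; —)
  • {2,4,9}:  v_{2} + v_{4} + v_{9} = v_{3}  ⟹  sig = (3; 1)
  • {2,5,6}:  v_{2} + v_{5} + v_{6} = v_{8}  ⟹  sig = (3; 1)
  • {2,5,9}:  v_{2} + v_{5} + v_{9} = v_{7}  ⟹  sig = (3; 1)
  • {4,6,9}:  v_{4} + v_{6} + v_{9} = v_{1}  ⟹  sig = (3; 1)
  • {1,3,5}:  v_{1} + v_{3} + v_{5} = v_{4} + v_{9}  ⟹  sig = (3; 1,1)

Hence PRS(X_Σ) =
    |P|=2: 6 collections, coeffs (1), (1), (1), (1,1), (1,1), (1,1)
    |P|=3: 7 collections, coeffs (), (), (1), (1), (1), (1), (1,1)


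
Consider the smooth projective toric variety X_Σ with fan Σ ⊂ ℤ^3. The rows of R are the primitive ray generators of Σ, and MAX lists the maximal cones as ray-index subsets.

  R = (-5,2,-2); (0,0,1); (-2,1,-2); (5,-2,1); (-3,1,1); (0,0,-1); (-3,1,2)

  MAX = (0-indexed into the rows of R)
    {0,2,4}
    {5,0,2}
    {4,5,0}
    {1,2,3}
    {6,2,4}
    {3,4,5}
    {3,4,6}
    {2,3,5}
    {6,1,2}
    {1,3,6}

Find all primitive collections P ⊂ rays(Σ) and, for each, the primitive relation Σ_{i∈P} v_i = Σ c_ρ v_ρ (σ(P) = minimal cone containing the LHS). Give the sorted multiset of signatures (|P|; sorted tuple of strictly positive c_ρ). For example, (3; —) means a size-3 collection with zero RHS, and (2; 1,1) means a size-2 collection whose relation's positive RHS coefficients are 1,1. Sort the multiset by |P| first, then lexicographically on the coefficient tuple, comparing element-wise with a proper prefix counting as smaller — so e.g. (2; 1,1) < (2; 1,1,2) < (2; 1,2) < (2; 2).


Δ(Σ) — 7 vertices, 9 min non-faces:

  P = {1,5}:  v_{1} + v_{5} = 0  →  sig = (2; —)
  P = {0,3}:  v_{0} + v_{3} = v_{5}  →  sig = (2; 1)
  P = {1,4}:  v_{1} + v_{4} = v_{6}  →  sig = (2; 1)
  P = {5,6}:  v_{5} + v_{6} = v_{4}  →  sig = (2; 1)
  P = {0,1}:  v_{0} + v_{1} = v_{2} + v_{4}  →  sig = (2; 1,1)
  P = {0,6}:  v_{0} + v_{6} = v_{2} + 2·v_{4}  →  sig = (2; 1,2)
  P = {2,3,4}:  v_{2} + v_{3} + v_{4} = 0  →  sig = (3; —)
  P = {2,3,6}:  v_{2} + v_{3} + v_{6} = v_{1}  →  sig = (3; 1)
  P = {2,4,5}:  v_{2} + v_{4} + v_{5} = v_{0}  →  sig = (3; 1)

Signatures (|P|; sorted positive RHS coefficients), sorted:
    |P|=2: 6 collections, coeffs (), (1), (1), (1), (1,1), (1,2)
    |P|=3: 3 collections, coeffs (), (1), (1)


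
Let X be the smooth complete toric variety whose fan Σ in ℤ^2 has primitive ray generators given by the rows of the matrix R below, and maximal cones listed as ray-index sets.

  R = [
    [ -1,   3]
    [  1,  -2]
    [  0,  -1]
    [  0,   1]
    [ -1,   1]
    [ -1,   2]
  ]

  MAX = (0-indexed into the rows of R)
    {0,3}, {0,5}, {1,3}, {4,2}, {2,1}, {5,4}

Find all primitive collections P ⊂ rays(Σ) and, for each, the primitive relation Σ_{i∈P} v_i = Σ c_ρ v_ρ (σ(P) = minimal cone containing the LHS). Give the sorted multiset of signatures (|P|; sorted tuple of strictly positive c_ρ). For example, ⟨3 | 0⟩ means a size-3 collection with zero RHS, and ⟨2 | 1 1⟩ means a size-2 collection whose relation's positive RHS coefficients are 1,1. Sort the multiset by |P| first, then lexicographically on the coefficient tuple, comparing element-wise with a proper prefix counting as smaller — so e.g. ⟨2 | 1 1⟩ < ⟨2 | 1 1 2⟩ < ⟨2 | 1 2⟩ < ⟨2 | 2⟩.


9 minimal non-faces of Δ(Σ) (on 6 rays):

  P={1,5}:  v_{1} + v_{5} = 0  ⟹  sig = ⟨2 | 0⟩
  P={2,3}:  v_{2} + v_{3} = 0  ⟹  sig = ⟨2 | 0⟩
  P={0,1}:  v_{0} + v_{1} = v_{3}  ⟹  sig = ⟨2 | 1⟩
  P={0,2}:  v_{0} + v_{2} = v_{5}  ⟹  sig = ⟨2 | 1⟩
  P={1,4}:  v_{1} + v_{4} = v_{2}  ⟹  sig = ⟨2 | 1⟩
  P={2,5}:  v_{2} + v_{5} = v_{4}  ⟹  sig = ⟨2 | 1⟩
  P={3,4}:  v_{3} + v_{4} = v_{5}  ⟹  sig = ⟨2 | 1⟩
  P={3,5}:  v_{3} + v_{5} = v_{0}  ⟹  sig = ⟨2 | 1⟩
  P={0,4}:  v_{0} + v_{4} = 2·v_{5}  ⟹  sig = ⟨2 | 2⟩

so the primitive-relation signature multiset is
    |P|=2: 9 collections, coeffs (), (), (1), (1), (1), (1), (1), (1), (2)


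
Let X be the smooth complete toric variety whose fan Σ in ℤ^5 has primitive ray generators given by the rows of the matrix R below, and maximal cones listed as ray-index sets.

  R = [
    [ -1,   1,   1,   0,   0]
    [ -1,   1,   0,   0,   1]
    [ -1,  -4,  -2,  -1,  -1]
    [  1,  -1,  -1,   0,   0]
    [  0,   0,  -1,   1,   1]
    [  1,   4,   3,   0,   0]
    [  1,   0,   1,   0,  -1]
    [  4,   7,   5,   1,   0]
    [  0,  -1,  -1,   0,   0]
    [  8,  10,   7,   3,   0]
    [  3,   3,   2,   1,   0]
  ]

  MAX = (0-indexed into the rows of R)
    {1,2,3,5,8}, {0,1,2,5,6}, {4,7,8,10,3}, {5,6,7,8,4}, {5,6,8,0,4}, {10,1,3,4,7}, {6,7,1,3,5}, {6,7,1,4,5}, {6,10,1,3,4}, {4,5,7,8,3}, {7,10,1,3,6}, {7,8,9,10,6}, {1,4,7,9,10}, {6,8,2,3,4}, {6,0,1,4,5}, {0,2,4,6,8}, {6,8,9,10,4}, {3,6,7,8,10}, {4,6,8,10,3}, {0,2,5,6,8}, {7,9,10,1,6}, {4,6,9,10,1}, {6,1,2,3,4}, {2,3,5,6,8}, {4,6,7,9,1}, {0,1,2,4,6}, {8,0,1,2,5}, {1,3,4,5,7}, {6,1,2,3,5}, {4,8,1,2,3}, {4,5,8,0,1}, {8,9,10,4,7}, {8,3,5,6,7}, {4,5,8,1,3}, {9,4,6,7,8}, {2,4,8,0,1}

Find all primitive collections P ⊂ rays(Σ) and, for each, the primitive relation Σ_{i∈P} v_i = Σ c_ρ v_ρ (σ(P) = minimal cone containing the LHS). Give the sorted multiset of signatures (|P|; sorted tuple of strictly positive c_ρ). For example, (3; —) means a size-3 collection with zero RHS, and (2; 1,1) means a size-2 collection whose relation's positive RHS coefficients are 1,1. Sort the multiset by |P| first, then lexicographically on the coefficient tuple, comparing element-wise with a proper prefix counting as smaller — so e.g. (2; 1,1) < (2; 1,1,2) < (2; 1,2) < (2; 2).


The 18 primitive collections of Σ (r=11, n=5):

  P={0,3}:  v_{0} + v_{3} = 0  ⟹  sig = (2; —)
  P={5,10}:  v_{5} + v_{10} = v_{7}  ⟹  sig = (2; 1)
  P={2,10}:  v_{2} + v_{10} = v_{3} + v_{6}  ⟹  sig = (2; 1,1)
  P={0,10}:  v_{0} + v_{10} = v_{4} + v_{5} + v_{6}  ⟹  sig = (2; 1,1,1)
  P={2,7}:  v_{2} + v_{7} = v_{3} + v_{5} + v_{6}  ⟹  sig = (2; 1,1,1)
  P={0,7}:  v_{0} + v_{7} = v_{4} + 2·v_{5} + v_{6}  ⟹  sig = (2; 1,1,2)
  P={5,9}:  v_{5} + v_{9} = v_{4} + v_{6} + 2·v_{7}  ⟹  sig = (2; 1,1,2)
  P={0,9}:  v_{0} + v_{9} = 2·v_{4} + v_{5} + 2·v_{6} + v_{7}  ⟹  sig = (2; 1,1,2,2)
  P={2,9}:  v_{2} + v_{9} = v_{6} + 2·v_{10}  ⟹  sig = (2; 1,2)
  P={3,9}:  v_{3} + v_{9} = 3·v_{10}  ⟹  sig = (2; 3)
  P={1,6,8}:  v_{1} + v_{6} + v_{8} = 0  ⟹  sig = (3; —)
  P={2,4,5}:  v_{2} + v_{4} + v_{5} = 0  ⟹  sig = (3; —)
  P={1,8,9}:  v_{1} + v_{8} + v_{9} = v_{4} + v_{7} + v_{10}  ⟹  sig = (3; 1,1,1)
  P={1,8,10}:  v_{1} + v_{8} + v_{10} = v_{3} + v_{4} + v_{5}  ⟹  sig = (3; 1,1,1)
  P={1,7,8}:  v_{1} + v_{7} + v_{8} = v_{3} + v_{4} + 2·v_{5}  ⟹  sig = (3; 1,1,2)
  P={3,4,5,6}:  v_{3} + v_{4} + v_{5} + v_{6} = v_{10}  ⟹  sig = (4; 1)
  P={4,6,7,10}:  v_{4} + v_{6} + v_{7} + v_{10} = v_{9}  ⟹  sig = (4; 1)
  P={3,4,6,7}:  v_{3} + v_{4} + v_{6} + v_{7} = 2·v_{10}  ⟹  sig = (4; 2)

so the primitive-relation signature multiset is
    (2; —)
    (2; 1)
    (2; 1,1)
    (2; 1,1,1)
    (2; 1,1,1)
    (2; 1,1,2)
    (2; 1,1,2)
    (2; 1,1,2,2)
    (2; 1,2)
    (2; 3)
    (3; —)
    (3; —)
    (3; 1,1,1)
    (3; 1,1,1)
    (3; 1,1,2)
    (4; 1)
    (4; 1)
    (4; 2)
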